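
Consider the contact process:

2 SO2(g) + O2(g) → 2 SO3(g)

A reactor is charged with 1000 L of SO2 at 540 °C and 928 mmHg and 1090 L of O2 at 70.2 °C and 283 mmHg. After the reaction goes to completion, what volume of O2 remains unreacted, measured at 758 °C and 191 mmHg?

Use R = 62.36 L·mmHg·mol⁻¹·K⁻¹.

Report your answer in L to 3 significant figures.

n(SO2) = PV/RT = (928 × 1000) / (62.36 × 813.15) = 18.30 mol
n(O2) = PV/RT = (283 × 1090) / (62.36 × 343.35) = 14.41 mol
For 18.30 mol SO2, stoichiometry requires (1/2) × 18.30 = 9.150 mol O2; 14.41 mol is available, so SO2 is limiting.
n(O2) consumed = (1/2) × 18.30 = 9.150 mol; remaining = 14.41 − 9.150 = 5.260 mol
V(O2) = nRT/P = 5.260 × 62.36 × 1031.15 / 191 = 1771 L

1770 L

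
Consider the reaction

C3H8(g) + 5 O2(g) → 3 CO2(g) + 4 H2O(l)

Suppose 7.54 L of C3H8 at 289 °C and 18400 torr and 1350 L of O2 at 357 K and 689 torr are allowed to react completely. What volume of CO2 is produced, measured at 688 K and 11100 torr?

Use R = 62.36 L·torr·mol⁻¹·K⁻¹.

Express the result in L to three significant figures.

45.9 L

n(C3H8) = PV/RT = (18400 × 7.54) / (62.36 × 562.15) = 3.958 mol
n(O2) = PV/RT = (689 × 1350) / (62.36 × 357) = 41.78 mol
For 3.958 mol C3H8, stoichiometry requires (5/1) × 3.958 = 19.79 mol O2; 41.78 mol is available, so C3H8 is limiting.
n(CO2) = (3/1) × 3.958 = 11.87 mol
V(CO2) = nRT/P = 11.87 × 62.36 × 688 / 11100 = 45.88 L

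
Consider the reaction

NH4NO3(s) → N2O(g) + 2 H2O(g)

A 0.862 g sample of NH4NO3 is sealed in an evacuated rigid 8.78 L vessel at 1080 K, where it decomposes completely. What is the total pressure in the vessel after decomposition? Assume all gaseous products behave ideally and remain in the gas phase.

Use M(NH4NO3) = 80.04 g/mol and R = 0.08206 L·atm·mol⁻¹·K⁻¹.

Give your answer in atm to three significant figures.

0.326 atm

n(NH4NO3) = 0.862 / 80.04 = 0.01077 mol
n(gas produced) = (3/1) × 0.01077 = 0.03231 mol
P = nRT/V = 0.03231 × 0.08206 × 1080 / 8.78 = 0.3261 atm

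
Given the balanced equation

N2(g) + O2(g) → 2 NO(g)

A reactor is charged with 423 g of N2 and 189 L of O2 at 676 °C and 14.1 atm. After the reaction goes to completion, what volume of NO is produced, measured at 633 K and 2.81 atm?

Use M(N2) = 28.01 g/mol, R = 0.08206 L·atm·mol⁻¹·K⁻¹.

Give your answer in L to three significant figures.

n(N2) = 423 / 28.01 = 15.10 mol
n(O2) = PV/RT = (14.1 × 189) / (0.08206 × 949.15) = 34.21 mol
For 15.10 mol N2, stoichiometry requires (1/1) × 15.10 = 15.10 mol O2; 34.21 mol is available, so N2 is limiting.
n(NO) = (2/1) × 15.10 = 30.20 mol
V(NO) = nRT/P = 30.20 × 0.08206 × 633 / 2.81 = 558.3 L

558 L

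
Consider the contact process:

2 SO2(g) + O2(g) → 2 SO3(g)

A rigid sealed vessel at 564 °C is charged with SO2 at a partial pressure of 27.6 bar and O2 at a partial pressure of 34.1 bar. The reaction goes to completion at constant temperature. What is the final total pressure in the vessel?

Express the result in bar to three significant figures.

Because the vessel is rigid and T is held at 564 °C, work the stoichiometry in partial pressures (P_i = n_iRT/V).
P(O2) required for 27.6 bar of SO2 = (1/2) × 27.6 = 13.80 bar; available 34.1 bar, so SO2 is limiting.
P(O2) remaining = 34.1 − (1/2) × 27.6 = 20.30 bar
P(gaseous products) = (2)/2 × 27.6 = 27.60 bar
P_total at 564 °C = 20.30 + 27.60 = 47.90 bar

47.9 bar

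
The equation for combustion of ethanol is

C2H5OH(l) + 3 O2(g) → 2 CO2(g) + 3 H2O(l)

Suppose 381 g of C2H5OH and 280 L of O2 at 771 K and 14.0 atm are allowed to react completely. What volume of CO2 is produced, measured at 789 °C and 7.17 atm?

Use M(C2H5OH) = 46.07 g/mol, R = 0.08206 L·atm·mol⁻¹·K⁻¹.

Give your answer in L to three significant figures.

201 L

n(C2H5OH) = 381 / 46.07 = 8.270 mol
n(O2) = PV/RT = (14.0 × 280) / (0.08206 × 771) = 61.96 mol
For 8.270 mol C2H5OH, stoichiometry requires (3/1) × 8.270 = 24.81 mol O2; 61.96 mol is available, so C2H5OH is limiting.
n(CO2) = (2/1) × 8.270 = 16.54 mol
V(CO2) = nRT/P = 16.54 × 0.08206 × 1062.15 / 7.17 = 201.1 L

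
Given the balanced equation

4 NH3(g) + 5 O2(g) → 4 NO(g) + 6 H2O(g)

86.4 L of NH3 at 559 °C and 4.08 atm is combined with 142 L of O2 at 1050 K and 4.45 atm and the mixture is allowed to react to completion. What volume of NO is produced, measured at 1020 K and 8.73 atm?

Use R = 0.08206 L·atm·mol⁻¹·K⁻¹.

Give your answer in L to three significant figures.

49.5 L

n(NH3) = PV/RT = (4.08 × 86.4) / (0.08206 × 832.15) = 5.162 mol
n(O2) = PV/RT = (4.45 × 142) / (0.08206 × 1050) = 7.334 mol
For 5.162 mol NH3, stoichiometry requires (5/4) × 5.162 = 6.452 mol O2; 7.334 mol is available, so NH3 is limiting.
n(NO) = (4/4) × 5.162 = 5.162 mol
V(NO) = nRT/P = 5.162 × 0.08206 × 1020 / 8.73 = 49.49 L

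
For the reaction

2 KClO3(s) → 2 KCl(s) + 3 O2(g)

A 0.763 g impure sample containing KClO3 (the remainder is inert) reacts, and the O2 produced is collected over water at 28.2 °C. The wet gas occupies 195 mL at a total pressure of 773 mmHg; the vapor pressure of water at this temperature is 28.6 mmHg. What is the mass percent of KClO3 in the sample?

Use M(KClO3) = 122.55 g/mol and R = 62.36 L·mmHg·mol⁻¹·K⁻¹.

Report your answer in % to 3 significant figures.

82.7 %

P(O2) = 773 − 28.6 = 744.4 mmHg
n(O2) = PV/RT = (744.4 × 0.1950) / (62.36 × 301.35) = 0.007724 mol
n(KClO3) = (2/3) × 0.007724 = 0.005149 mol
m(KClO3) = 0.005149 × 122.55 = 0.6310 g
%KClO3 = 0.6310 / 0.763 × 100 = 82.70%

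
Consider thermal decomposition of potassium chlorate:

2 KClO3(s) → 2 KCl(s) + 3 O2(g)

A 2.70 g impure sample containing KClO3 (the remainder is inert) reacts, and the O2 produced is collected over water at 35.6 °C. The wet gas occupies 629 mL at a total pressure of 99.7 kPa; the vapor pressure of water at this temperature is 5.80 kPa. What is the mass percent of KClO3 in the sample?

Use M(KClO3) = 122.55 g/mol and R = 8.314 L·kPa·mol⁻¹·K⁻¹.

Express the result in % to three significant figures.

69.6 %

P(O2) = 99.7 − 5.80 = 93.90 kPa
n(O2) = PV/RT = (93.90 × 0.6290) / (8.314 × 308.75) = 0.02301 mol
n(KClO3) = (2/3) × 0.02301 = 0.01534 mol
m(KClO3) = 0.01534 × 122.55 = 1.880 g
%KClO3 = 1.880 / 2.70 × 100 = 69.63%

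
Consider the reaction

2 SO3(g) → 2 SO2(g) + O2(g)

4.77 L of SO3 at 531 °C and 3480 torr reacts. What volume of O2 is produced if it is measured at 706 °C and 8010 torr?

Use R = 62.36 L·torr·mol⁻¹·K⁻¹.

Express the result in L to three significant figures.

n(SO3) = PV/RT = (3480 × 4.77) / (62.36 × 804.15) = 0.3310 mol
n(O2) = (1/2) × 0.3310 = 0.1655 mol
V = nRT/P = 0.1655 × 62.36 × 979.15 / 8010 = 1.262 L

1.26 L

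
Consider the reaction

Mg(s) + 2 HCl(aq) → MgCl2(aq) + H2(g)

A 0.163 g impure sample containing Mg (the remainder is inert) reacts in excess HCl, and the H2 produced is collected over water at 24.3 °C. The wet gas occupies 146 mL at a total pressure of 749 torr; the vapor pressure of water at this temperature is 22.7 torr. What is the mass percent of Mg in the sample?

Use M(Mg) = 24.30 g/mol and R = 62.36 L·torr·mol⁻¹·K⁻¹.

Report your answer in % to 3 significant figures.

85.2 %

P(H2) = 749 − 22.7 = 726.3 torr
n(H2) = PV/RT = (726.3 × 0.1460) / (62.36 × 297.45) = 0.005717 mol
n(Mg) = (1/1) × 0.005717 = 0.005717 mol
m(Mg) = 0.005717 × 24.30 = 0.1389 g
%Mg = 0.1389 / 0.163 × 100 = 85.21%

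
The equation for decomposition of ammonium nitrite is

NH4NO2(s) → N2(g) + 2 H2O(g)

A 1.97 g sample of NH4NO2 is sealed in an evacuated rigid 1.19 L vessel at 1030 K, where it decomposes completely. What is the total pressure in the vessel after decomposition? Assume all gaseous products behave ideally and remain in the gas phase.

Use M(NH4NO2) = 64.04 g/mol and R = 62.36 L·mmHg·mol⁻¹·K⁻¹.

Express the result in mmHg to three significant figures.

4980 mmHg

n(NH4NO2) = 1.97 / 64.04 = 0.03076 mol
n(gas produced) = (3/1) × 0.03076 = 0.09228 mol
P = nRT/V = 0.09228 × 62.36 × 1030 / 1.19 = 4981 mmHg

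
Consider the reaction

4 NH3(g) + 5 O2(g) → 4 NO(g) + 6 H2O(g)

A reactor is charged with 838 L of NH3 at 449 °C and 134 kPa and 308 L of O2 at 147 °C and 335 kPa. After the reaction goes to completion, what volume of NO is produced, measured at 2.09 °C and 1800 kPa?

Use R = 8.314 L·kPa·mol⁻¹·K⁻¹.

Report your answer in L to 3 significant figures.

n(NH3) = PV/RT = (134 × 838) / (8.314 × 722.15) = 18.70 mol
n(O2) = PV/RT = (335 × 308) / (8.314 × 420.15) = 29.54 mol
For 18.70 mol NH3, stoichiometry requires (5/4) × 18.70 = 23.38 mol O2; 29.54 mol is available, so NH3 is limiting.
n(NO) = (4/4) × 18.70 = 18.70 mol
V(NO) = nRT/P = 18.70 × 8.314 × 275.24 / 1800 = 23.77 L

23.8 L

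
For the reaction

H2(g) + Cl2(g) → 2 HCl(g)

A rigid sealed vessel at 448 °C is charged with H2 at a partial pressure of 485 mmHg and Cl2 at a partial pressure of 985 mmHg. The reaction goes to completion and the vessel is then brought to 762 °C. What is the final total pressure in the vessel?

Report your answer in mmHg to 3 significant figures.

With V and T fixed, P_i ∝ n_i, so the mole ratios apply directly to partial pressures at 448 °C.
P(Cl2) required for 485 mmHg of H2 = (1/1) × 485 = 485.0 mmHg; available 985 mmHg, so H2 is limiting.
P(Cl2) remaining = 985 − (1/1) × 485 = 500.0 mmHg
P(gaseous products) = (2)/1 × 485 = 970.0 mmHg
P_total at 448 °C = 500.0 + 970.0 = 1470 mmHg
Scaling to 762 °C: P = 1470 × 1035.15/721.15 = 2110 mmHg

2110 mmHg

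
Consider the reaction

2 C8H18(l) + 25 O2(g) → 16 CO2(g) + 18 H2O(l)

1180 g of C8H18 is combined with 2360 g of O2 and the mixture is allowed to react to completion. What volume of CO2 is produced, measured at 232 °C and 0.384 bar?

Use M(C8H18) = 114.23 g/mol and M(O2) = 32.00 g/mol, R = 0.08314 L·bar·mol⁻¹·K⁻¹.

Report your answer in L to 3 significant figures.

5160 L

n(C8H18) = 1180 / 114.23 = 10.33 mol
n(O2) = 2360 / 32.00 = 73.75 mol
For 10.33 mol C8H18, stoichiometry requires (25/2) × 10.33 = 129.1 mol O2; 73.75 mol is available, so O2 is limiting.
n(CO2) = (16/25) × 73.75 = 47.20 mol
V(CO2) = nRT/P = 47.20 × 0.08314 × 505.15 / 0.384 = 5162 L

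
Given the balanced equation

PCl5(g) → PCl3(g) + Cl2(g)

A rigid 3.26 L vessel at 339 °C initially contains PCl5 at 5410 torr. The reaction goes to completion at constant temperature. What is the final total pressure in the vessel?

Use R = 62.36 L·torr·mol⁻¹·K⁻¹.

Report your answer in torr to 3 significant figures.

Since T and V are fixed, P_final/P_initial = n_final/n_initial = 2/1.
P_final = (2/1) × 5410 = 10820 torr

10800 torr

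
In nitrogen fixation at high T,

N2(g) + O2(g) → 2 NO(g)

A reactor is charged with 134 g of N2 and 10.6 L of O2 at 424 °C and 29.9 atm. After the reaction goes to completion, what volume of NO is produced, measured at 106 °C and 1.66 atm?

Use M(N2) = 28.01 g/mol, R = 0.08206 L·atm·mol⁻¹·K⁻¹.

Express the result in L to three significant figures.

179 L

n(N2) = 134 / 28.01 = 4.784 mol
n(O2) = PV/RT = (29.9 × 10.6) / (0.08206 × 697.15) = 5.540 mol
For 4.784 mol N2, stoichiometry requires (1/1) × 4.784 = 4.784 mol O2; 5.540 mol is available, so N2 is limiting.
n(NO) = (2/1) × 4.784 = 9.568 mol
V(NO) = nRT/P = 9.568 × 0.08206 × 379.15 / 1.66 = 179.3 L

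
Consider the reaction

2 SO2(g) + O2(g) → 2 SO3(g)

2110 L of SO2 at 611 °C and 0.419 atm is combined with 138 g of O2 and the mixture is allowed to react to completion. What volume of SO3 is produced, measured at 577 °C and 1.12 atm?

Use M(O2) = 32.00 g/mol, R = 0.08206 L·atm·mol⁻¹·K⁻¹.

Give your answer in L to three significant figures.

537 L

n(SO2) = PV/RT = (0.419 × 2110) / (0.08206 × 884.15) = 12.19 mol
n(O2) = 138 / 32.00 = 4.312 mol
For 12.19 mol SO2, stoichiometry requires (1/2) × 12.19 = 6.095 mol O2; 4.312 mol is available, so O2 is limiting.
n(SO3) = (2/1) × 4.312 = 8.624 mol
V(SO3) = nRT/P = 8.624 × 0.08206 × 850.15 / 1.12 = 537.2 L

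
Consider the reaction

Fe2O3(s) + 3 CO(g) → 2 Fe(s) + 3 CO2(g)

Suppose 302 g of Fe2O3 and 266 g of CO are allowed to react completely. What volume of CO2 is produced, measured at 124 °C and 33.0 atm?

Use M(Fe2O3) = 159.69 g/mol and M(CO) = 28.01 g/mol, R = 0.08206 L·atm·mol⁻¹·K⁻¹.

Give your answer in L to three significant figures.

n(Fe2O3) = 302 / 159.69 = 1.891 mol
n(CO) = 266 / 28.01 = 9.497 mol
For 1.891 mol Fe2O3, stoichiometry requires (3/1) × 1.891 = 5.673 mol CO; 9.497 mol is available, so Fe2O3 is limiting.
n(CO2) = (3/1) × 1.891 = 5.673 mol
V(CO2) = nRT/P = 5.673 × 0.08206 × 397.15 / 33.0 = 5.603 L

5.60 L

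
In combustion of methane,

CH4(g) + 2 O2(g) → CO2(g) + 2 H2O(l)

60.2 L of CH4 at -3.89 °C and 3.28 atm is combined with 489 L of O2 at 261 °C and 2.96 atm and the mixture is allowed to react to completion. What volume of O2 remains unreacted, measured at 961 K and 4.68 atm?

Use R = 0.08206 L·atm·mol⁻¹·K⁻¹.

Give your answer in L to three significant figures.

255 L

n(CH4) = PV/RT = (3.28 × 60.2) / (0.08206 × 269.26) = 8.936 mol
n(O2) = PV/RT = (2.96 × 489) / (0.08206 × 534.15) = 33.02 mol
For 8.936 mol CH4, stoichiometry requires (2/1) × 8.936 = 17.87 mol O2; 33.02 mol is available, so CH4 is limiting.
n(O2) consumed = (2/1) × 8.936 = 17.87 mol; remaining = 33.02 − 17.87 = 15.15 mol
V(O2) = nRT/P = 15.15 × 0.08206 × 961 / 4.68 = 255.3 L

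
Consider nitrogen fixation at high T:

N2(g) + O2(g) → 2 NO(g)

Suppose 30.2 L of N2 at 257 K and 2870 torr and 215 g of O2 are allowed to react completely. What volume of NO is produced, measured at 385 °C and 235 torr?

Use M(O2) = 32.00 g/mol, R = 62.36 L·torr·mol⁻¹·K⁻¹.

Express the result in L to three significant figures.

1890 L

n(N2) = PV/RT = (2870 × 30.2) / (62.36 × 257) = 5.408 mol
n(O2) = 215 / 32.00 = 6.719 mol
For 5.408 mol N2, stoichiometry requires (1/1) × 5.408 = 5.408 mol O2; 6.719 mol is available, so N2 is limiting.
n(NO) = (2/1) × 5.408 = 10.82 mol
V(NO) = nRT/P = 10.82 × 62.36 × 658.15 / 235 = 1890 L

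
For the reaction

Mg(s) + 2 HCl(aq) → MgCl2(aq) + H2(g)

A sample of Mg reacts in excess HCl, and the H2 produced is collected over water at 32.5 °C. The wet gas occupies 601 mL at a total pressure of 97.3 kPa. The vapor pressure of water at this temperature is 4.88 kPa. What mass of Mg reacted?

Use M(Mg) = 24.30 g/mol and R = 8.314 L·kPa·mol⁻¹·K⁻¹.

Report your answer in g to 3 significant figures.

P(H2) = 97.3 − 4.88 = 92.42 kPa
n(H2) = PV/RT = (92.42 × 0.6010) / (8.314 × 305.65) = 0.02186 mol
n(Mg) = (1/1) × 0.02186 = 0.02186 mol
m(Mg) = 0.02186 × 24.30 = 0.5312 g

0.531 g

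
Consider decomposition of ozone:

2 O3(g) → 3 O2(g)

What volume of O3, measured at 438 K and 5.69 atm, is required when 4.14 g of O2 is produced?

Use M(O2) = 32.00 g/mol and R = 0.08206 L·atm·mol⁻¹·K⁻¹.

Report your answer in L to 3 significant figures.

0.545 L

n(O2) = 4.140 / 32.00 = 0.1294 mol
n(O3) = (2/3) × 0.1294 = 0.08627 mol
V = nRT/P = 0.08627 × 0.08206 × 438 / 5.69 = 0.5449 L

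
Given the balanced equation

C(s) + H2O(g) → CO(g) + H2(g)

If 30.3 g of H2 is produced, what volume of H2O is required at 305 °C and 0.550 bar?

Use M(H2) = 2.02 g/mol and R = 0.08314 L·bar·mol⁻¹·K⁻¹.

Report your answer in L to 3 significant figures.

1310 L

n(H2) = 30.30 / 2.02 = 15.00 mol
n(H2O) = (1/1) × 15.00 = 15.00 mol
V = nRT/P = 15.00 × 0.08314 × 578.15 / 0.550 = 1311 L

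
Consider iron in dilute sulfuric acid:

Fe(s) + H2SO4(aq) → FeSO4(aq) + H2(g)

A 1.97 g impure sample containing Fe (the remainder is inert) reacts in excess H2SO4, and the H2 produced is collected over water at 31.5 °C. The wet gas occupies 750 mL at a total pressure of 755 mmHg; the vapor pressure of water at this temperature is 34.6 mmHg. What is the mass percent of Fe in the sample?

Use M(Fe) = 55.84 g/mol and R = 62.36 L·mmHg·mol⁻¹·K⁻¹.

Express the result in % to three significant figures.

P(H2) = 755 − 34.6 = 720.4 mmHg
n(H2) = PV/RT = (720.4 × 0.7500) / (62.36 × 304.65) = 0.02844 mol
n(Fe) = (1/1) × 0.02844 = 0.02844 mol
m(Fe) = 0.02844 × 55.84 = 1.588 g
%Fe = 1.588 / 1.97 × 100 = 80.61%

80.6 %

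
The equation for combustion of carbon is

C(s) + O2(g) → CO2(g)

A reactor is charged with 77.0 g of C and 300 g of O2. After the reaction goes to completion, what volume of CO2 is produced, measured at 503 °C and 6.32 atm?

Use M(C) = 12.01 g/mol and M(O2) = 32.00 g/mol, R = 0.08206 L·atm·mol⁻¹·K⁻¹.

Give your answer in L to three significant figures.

n(C) = 77.0 / 12.01 = 6.411 mol
n(O2) = 300 / 32.00 = 9.375 mol
For 6.411 mol C, stoichiometry requires (1/1) × 6.411 = 6.411 mol O2; 9.375 mol is available, so C is limiting.
n(CO2) = (1/1) × 6.411 = 6.411 mol
V(CO2) = nRT/P = 6.411 × 0.08206 × 776.15 / 6.32 = 64.61 L

64.6 L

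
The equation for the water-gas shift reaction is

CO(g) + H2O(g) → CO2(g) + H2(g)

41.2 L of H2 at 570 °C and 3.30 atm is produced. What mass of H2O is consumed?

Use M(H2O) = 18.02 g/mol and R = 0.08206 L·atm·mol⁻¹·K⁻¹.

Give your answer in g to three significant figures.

35.4 g

n(H2) = PV/RT = (3.30 × 41.2) / (0.08206 × 843.15) = 1.965 mol
n(H2O) = (1/1) × 1.965 = 1.965 mol
m(H2O) = 1.965 × 18.02 = 35.41 g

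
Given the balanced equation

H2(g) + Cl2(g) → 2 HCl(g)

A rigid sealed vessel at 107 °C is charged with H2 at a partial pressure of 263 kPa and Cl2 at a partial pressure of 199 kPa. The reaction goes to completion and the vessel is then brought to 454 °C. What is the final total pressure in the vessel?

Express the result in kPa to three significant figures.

884 kPa

At constant V, partial pressures at 107 °C are proportional to moles, so apply stoichiometry directly to pressures.
P(Cl2) required for 263 kPa of H2 = (1/1) × 263 = 263.0 kPa; available 199 kPa, so Cl2 is limiting.
P(H2) remaining = 263 − (1/1) × 199 = 64.00 kPa
P(gaseous products) = (2)/1 × 199 = 398.0 kPa
P_total at 107 °C = 64.00 + 398.0 = 462.0 kPa
Scaling to 454 °C: P = 462.0 × 727.15/380.15 = 883.7 kPa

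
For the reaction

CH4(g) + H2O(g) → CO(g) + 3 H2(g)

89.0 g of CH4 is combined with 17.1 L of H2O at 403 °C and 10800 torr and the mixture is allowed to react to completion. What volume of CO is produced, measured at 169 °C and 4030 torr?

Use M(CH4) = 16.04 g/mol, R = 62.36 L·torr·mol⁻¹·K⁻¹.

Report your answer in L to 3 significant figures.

n(CH4) = 89.0 / 16.04 = 5.549 mol
n(H2O) = PV/RT = (10800 × 17.1) / (62.36 × 676.15) = 4.380 mol
For 5.549 mol CH4, stoichiometry requires (1/1) × 5.549 = 5.549 mol H2O; 4.380 mol is available, so H2O is limiting.
n(CO) = (1/1) × 4.380 = 4.380 mol
V(CO) = nRT/P = 4.380 × 62.36 × 442.15 / 4030 = 29.97 L

30.0 L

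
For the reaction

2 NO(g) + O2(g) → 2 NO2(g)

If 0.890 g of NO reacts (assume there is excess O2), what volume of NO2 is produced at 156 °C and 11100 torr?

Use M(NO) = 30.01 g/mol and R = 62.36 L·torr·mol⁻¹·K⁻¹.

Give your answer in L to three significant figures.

0.0715 L

n(NO) = 0.8900 / 30.01 = 0.02966 mol
n(NO2) = (2/2) × 0.02966 = 0.02966 mol
V = nRT/P = 0.02966 × 62.36 × 429.15 / 11100 = 0.07151 L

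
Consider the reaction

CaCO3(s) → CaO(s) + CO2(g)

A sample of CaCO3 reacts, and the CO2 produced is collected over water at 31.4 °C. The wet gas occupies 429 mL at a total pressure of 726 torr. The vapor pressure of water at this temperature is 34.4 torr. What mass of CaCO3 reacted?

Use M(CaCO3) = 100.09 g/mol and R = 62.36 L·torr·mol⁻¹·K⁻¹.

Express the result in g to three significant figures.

1.56 g

P(CO2) = 726 − 34.4 = 691.6 torr
n(CO2) = PV/RT = (691.6 × 0.4290) / (62.36 × 304.55) = 0.01562 mol
n(CaCO3) = (1/1) × 0.01562 = 0.01562 mol
m(CaCO3) = 0.01562 × 100.09 = 1.563 g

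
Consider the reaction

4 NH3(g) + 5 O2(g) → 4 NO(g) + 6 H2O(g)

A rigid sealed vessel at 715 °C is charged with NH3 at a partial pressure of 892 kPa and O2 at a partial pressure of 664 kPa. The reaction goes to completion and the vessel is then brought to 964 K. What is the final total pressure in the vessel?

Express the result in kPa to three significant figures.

With V and T fixed, P_i ∝ n_i, so the mole ratios apply directly to partial pressures at 715 °C.
P(O2) required for 892 kPa of NH3 = (5/4) × 892 = 1115 kPa; available 664 kPa, so O2 is limiting.
P(NH3) remaining = 892 − (4/5) × 664 = 360.8 kPa
P(gaseous products) = (4+6)/5 × 664 = 1328 kPa
P_total at 715 °C = 360.8 + 1328 = 1689 kPa
Scaling to 964 K: P = 1689 × 964/988.15 = 1648 kPa

1650 kPa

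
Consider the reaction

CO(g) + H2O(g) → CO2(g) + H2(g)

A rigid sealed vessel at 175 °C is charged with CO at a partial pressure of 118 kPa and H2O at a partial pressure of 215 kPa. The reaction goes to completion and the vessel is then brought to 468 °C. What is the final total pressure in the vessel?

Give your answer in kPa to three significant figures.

551 kPa

With V and T fixed, P_i ∝ n_i, so the mole ratios apply directly to partial pressures at 175 °C.
P(H2O) required for 118 kPa of CO = (1/1) × 118 = 118.0 kPa; available 215 kPa, so CO is limiting.
P(H2O) remaining = 215 − (1/1) × 118 = 97.00 kPa
P(gaseous products) = (1+1)/1 × 118 = 236.0 kPa
P_total at 175 °C = 97.00 + 236.0 = 333.0 kPa
Scaling to 468 °C: P = 333.0 × 741.15/448.15 = 550.7 kPa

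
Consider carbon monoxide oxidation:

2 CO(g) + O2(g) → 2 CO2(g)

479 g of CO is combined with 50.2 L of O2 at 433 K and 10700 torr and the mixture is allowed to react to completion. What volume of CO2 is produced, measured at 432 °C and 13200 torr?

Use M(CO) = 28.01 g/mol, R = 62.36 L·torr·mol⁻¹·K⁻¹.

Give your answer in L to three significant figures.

n(CO) = 479 / 28.01 = 17.10 mol
n(O2) = PV/RT = (10700 × 50.2) / (62.36 × 433) = 19.89 mol
For 17.10 mol CO, stoichiometry requires (1/2) × 17.10 = 8.550 mol O2; 19.89 mol is available, so CO is limiting.
n(CO2) = (2/2) × 17.10 = 17.10 mol
V(CO2) = nRT/P = 17.10 × 62.36 × 705.15 / 13200 = 56.97 L

57.0 L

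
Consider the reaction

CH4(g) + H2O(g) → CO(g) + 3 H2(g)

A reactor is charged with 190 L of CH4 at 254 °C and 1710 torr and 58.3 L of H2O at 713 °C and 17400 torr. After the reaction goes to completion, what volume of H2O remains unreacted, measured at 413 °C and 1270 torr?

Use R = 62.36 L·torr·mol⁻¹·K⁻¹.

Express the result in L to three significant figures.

n(CH4) = PV/RT = (1710 × 190) / (62.36 × 527.15) = 9.883 mol
n(H2O) = PV/RT = (17400 × 58.3) / (62.36 × 986.15) = 16.50 mol
For 9.883 mol CH4, stoichiometry requires (1/1) × 9.883 = 9.883 mol H2O; 16.50 mol is available, so CH4 is limiting.
n(H2O) consumed = (1/1) × 9.883 = 9.883 mol; remaining = 16.50 − 9.883 = 6.617 mol
V(H2O) = nRT/P = 6.617 × 62.36 × 686.15 / 1270 = 222.9 L

223 L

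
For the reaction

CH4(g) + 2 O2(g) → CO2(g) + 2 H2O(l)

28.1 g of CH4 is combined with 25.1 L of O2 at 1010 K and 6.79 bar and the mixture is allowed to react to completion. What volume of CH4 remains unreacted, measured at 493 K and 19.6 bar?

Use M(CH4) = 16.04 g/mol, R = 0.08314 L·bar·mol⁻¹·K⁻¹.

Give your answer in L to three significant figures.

1.54 L

n(CH4) = 28.1 / 16.04 = 1.752 mol
n(O2) = PV/RT = (6.79 × 25.1) / (0.08314 × 1010) = 2.030 mol
For 1.752 mol CH4, stoichiometry requires (2/1) × 1.752 = 3.504 mol O2; 2.030 mol is available, so O2 is limiting.
n(CH4) consumed = (1/2) × 2.030 = 1.015 mol; remaining = 1.752 − 1.015 = 0.7370 mol
V(CH4) = nRT/P = 0.7370 × 0.08314 × 493 / 19.6 = 1.541 L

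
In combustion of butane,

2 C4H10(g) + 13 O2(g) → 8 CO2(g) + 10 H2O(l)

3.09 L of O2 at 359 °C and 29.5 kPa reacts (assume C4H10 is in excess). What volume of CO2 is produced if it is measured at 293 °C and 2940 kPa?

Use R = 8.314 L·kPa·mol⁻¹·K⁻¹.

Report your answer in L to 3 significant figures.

n(O2) = PV/RT = (29.5 × 3.09) / (8.314 × 632.15) = 0.01734 mol
n(CO2) = (8/13) × 0.01734 = 0.01067 mol
V = nRT/P = 0.01067 × 8.314 × 566.15 / 2940 = 0.01708 L

0.0171 L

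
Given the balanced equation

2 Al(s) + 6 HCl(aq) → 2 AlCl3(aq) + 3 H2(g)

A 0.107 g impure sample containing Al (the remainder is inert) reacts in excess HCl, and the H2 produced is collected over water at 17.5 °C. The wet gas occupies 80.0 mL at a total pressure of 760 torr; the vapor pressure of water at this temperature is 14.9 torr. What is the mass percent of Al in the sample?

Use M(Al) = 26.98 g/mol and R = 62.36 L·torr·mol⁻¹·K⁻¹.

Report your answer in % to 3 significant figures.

55.3 %

P(H2) = 760 − 14.9 = 745.1 torr
n(H2) = PV/RT = (745.1 × 0.08000) / (62.36 × 290.65) = 0.003289 mol
n(Al) = (2/3) × 0.003289 = 0.002193 mol
m(Al) = 0.002193 × 26.98 = 0.05917 g
%Al = 0.05917 / 0.107 × 100 = 55.30%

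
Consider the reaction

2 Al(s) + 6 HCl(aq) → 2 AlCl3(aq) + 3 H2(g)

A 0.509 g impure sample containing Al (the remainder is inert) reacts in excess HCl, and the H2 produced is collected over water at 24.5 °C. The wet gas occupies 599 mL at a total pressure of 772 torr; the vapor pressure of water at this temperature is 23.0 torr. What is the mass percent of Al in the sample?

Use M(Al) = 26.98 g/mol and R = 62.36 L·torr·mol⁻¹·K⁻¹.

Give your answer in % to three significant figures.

85.4 %

P(H2) = 772 − 23.0 = 749.0 torr
n(H2) = PV/RT = (749.0 × 0.5990) / (62.36 × 297.65) = 0.02417 mol
n(Al) = (2/3) × 0.02417 = 0.01611 mol
m(Al) = 0.01611 × 26.98 = 0.4346 g
%Al = 0.4346 / 0.509 × 100 = 85.38%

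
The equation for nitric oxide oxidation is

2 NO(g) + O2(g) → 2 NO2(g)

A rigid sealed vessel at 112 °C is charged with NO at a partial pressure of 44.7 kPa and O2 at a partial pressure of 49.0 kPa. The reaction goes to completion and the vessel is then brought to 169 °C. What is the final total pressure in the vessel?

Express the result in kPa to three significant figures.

81.9 kPa

Because the vessel is rigid and T is held at 112 °C, work the stoichiometry in partial pressures (P_i = n_iRT/V).
P(O2) required for 44.7 kPa of NO = (1/2) × 44.7 = 22.35 kPa; available 49.0 kPa, so NO is limiting.
P(O2) remaining = 49.0 − (1/2) × 44.7 = 26.65 kPa
P(gaseous products) = (2)/2 × 44.7 = 44.70 kPa
P_total at 112 °C = 26.65 + 44.70 = 71.35 kPa
Scaling to 169 °C: P = 71.35 × 442.15/385.15 = 81.91 kPa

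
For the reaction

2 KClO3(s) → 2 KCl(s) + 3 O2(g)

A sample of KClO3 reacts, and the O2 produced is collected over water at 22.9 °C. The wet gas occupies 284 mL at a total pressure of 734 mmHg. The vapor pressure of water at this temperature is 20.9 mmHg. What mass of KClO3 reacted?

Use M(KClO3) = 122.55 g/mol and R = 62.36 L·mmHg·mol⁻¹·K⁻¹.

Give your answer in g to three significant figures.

0.896 g

P(O2) = 734 − 20.9 = 713.1 mmHg
n(O2) = PV/RT = (713.1 × 0.2840) / (62.36 × 296.05) = 0.01097 mol
n(KClO3) = (2/3) × 0.01097 = 0.007313 mol
m(KClO3) = 0.007313 × 122.55 = 0.8962 g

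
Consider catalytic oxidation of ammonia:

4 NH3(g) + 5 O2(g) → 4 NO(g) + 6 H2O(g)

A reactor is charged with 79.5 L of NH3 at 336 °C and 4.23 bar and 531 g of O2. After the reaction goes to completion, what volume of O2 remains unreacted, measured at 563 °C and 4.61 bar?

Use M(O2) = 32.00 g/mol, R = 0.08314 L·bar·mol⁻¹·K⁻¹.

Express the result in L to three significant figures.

125 L

n(NH3) = PV/RT = (4.23 × 79.5) / (0.08314 × 609.15) = 6.640 mol
n(O2) = 531 / 32.00 = 16.59 mol
For 6.640 mol NH3, stoichiometry requires (5/4) × 6.640 = 8.300 mol O2; 16.59 mol is available, so NH3 is limiting.
n(O2) consumed = (5/4) × 6.640 = 8.300 mol; remaining = 16.59 − 8.300 = 8.290 mol
V(O2) = nRT/P = 8.290 × 0.08314 × 836.15 / 4.61 = 125.0 L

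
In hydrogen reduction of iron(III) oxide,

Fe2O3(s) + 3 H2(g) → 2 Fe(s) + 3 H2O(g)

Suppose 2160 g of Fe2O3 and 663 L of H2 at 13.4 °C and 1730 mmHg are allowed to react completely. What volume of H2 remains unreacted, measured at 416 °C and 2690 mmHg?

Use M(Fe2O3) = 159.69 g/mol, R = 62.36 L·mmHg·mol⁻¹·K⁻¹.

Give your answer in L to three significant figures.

377 L

n(Fe2O3) = 2160 / 159.69 = 13.53 mol
n(H2) = PV/RT = (1730 × 663) / (62.36 × 286.55) = 64.19 mol
For 13.53 mol Fe2O3, stoichiometry requires (3/1) × 13.53 = 40.59 mol H2; 64.19 mol is available, so Fe2O3 is limiting.
n(H2) consumed = (3/1) × 13.53 = 40.59 mol; remaining = 64.19 − 40.59 = 23.60 mol
V(H2) = nRT/P = 23.60 × 62.36 × 689.15 / 2690 = 377.0 L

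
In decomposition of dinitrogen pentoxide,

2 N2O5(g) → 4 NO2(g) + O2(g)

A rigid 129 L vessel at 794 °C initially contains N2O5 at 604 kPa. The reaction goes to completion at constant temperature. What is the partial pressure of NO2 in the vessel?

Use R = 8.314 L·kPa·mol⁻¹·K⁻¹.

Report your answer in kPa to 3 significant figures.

n(N2O5)₀ = PV/RT = (604 × 129) / (8.314 × 1067.15) = 8.782 mol
n(NO2) = (4/2) × 8.782 = 17.56 mol
P(NO2) = nRT/V = 17.56 × 8.314 × 1067.15 / 129 = 1208 kPa

1210 kPa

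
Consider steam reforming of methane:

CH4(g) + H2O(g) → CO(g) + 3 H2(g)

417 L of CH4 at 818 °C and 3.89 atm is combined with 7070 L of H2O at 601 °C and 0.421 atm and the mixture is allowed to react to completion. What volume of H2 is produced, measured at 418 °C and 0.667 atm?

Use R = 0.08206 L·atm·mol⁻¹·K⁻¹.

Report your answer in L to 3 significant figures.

n(CH4) = PV/RT = (3.89 × 417) / (0.08206 × 1091.15) = 18.12 mol
n(H2O) = PV/RT = (0.421 × 7070) / (0.08206 × 874.15) = 41.49 mol
For 18.12 mol CH4, stoichiometry requires (1/1) × 18.12 = 18.12 mol H2O; 41.49 mol is available, so CH4 is limiting.
n(H2) = (3/1) × 18.12 = 54.36 mol
V(H2) = nRT/P = 54.36 × 0.08206 × 691.15 / 0.667 = 4622 L

4620 L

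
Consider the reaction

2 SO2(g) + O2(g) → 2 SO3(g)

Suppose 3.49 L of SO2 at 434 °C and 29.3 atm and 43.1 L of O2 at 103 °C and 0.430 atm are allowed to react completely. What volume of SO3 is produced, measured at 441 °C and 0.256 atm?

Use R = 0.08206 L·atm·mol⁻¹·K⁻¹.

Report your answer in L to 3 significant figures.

275 L

n(SO2) = PV/RT = (29.3 × 3.49) / (0.08206 × 707.15) = 1.762 mol
n(O2) = PV/RT = (0.430 × 43.1) / (0.08206 × 376.15) = 0.6004 mol
For 1.762 mol SO2, stoichiometry requires (1/2) × 1.762 = 0.8810 mol O2; 0.6004 mol is available, so O2 is limiting.
n(SO3) = (2/1) × 0.6004 = 1.201 mol
V(SO3) = nRT/P = 1.201 × 0.08206 × 714.15 / 0.256 = 274.9 L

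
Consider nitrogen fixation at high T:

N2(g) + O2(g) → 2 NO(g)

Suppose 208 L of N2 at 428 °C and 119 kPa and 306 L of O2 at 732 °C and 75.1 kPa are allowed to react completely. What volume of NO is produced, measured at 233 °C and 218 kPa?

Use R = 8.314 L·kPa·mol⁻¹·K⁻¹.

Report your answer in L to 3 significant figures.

106 L

n(N2) = PV/RT = (119 × 208) / (8.314 × 701.15) = 4.246 mol
n(O2) = PV/RT = (75.1 × 306) / (8.314 × 1005.15) = 2.750 mol
For 4.246 mol N2, stoichiometry requires (1/1) × 4.246 = 4.246 mol O2; 2.750 mol is available, so O2 is limiting.
n(NO) = (2/1) × 2.750 = 5.500 mol
V(NO) = nRT/P = 5.500 × 8.314 × 506.15 / 218 = 106.2 L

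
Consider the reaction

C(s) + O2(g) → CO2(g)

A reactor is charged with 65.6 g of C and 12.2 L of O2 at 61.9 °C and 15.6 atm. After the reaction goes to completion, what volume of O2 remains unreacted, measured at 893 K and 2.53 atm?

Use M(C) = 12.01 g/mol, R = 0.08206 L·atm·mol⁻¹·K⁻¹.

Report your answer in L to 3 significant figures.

n(C) = 65.6 / 12.01 = 5.462 mol
n(O2) = PV/RT = (15.6 × 12.2) / (0.08206 × 335.05) = 6.922 mol
For 5.462 mol C, stoichiometry requires (1/1) × 5.462 = 5.462 mol O2; 6.922 mol is available, so C is limiting.
n(O2) consumed = (1/1) × 5.462 = 5.462 mol; remaining = 6.922 − 5.462 = 1.460 mol
V(O2) = nRT/P = 1.460 × 0.08206 × 893 / 2.53 = 42.29 L

42.3 L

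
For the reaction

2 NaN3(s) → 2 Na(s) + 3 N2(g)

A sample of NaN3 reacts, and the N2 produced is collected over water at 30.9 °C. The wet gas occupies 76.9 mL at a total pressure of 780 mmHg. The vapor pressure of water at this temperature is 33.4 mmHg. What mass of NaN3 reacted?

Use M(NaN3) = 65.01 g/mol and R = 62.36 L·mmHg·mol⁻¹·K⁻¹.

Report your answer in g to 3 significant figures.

P(N2) = 780 − 33.4 = 746.6 mmHg
n(N2) = PV/RT = (746.6 × 0.07690) / (62.36 × 304.05) = 0.003028 mol
n(NaN3) = (2/3) × 0.003028 = 0.002019 mol
m(NaN3) = 0.002019 × 65.01 = 0.1313 g

0.131 g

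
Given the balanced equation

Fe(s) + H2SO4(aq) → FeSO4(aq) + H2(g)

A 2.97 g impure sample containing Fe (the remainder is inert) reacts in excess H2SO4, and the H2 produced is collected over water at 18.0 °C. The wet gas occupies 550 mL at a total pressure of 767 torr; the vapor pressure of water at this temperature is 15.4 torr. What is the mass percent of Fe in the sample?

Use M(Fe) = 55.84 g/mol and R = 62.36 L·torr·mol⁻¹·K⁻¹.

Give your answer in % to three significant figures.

P(H2) = 767 − 15.4 = 751.6 torr
n(H2) = PV/RT = (751.6 × 0.5500) / (62.36 × 291.15) = 0.02277 mol
n(Fe) = (1/1) × 0.02277 = 0.02277 mol
m(Fe) = 0.02277 × 55.84 = 1.271 g
%Fe = 1.271 / 2.97 × 100 = 42.79%

42.8 %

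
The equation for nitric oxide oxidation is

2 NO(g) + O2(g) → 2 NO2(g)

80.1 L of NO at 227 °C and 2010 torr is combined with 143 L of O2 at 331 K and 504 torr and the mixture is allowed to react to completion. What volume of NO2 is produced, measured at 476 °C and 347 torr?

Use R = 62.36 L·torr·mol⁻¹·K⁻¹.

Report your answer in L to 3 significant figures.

n(NO) = PV/RT = (2010 × 80.1) / (62.36 × 500.15) = 5.162 mol
n(O2) = PV/RT = (504 × 143) / (62.36 × 331) = 3.492 mol
For 5.162 mol NO, stoichiometry requires (1/2) × 5.162 = 2.581 mol O2; 3.492 mol is available, so NO is limiting.
n(NO2) = (2/2) × 5.162 = 5.162 mol
V(NO2) = nRT/P = 5.162 × 62.36 × 749.15 / 347 = 695.0 L

695 L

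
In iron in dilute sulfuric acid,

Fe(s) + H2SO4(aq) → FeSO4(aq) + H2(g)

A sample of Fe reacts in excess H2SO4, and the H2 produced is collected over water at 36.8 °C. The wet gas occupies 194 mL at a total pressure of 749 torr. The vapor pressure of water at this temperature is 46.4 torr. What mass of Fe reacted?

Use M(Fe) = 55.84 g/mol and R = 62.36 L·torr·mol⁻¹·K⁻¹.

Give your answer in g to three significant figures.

P(H2) = 749 − 46.4 = 702.6 torr
n(H2) = PV/RT = (702.6 × 0.1940) / (62.36 × 309.95) = 0.007052 mol
n(Fe) = (1/1) × 0.007052 = 0.007052 mol
m(Fe) = 0.007052 × 55.84 = 0.3938 g

0.394 g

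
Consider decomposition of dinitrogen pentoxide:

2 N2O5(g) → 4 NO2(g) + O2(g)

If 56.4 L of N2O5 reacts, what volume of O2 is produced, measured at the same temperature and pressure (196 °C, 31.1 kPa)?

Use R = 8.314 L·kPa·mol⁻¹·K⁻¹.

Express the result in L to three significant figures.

At constant T and P, gas volumes are in the mole ratio: V(O2) = (1/2) × 56.4 = 28.20 L

28.2 L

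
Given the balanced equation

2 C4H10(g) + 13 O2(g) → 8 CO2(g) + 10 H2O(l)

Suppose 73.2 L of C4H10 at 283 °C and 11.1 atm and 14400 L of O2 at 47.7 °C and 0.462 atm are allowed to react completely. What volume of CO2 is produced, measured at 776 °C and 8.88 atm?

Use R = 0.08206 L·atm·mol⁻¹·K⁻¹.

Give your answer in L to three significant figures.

n(C4H10) = PV/RT = (11.1 × 73.2) / (0.08206 × 556.15) = 17.80 mol
n(O2) = PV/RT = (0.462 × 14400) / (0.08206 × 320.85) = 252.7 mol
For 17.80 mol C4H10, stoichiometry requires (13/2) × 17.80 = 115.7 mol O2; 252.7 mol is available, so C4H10 is limiting.
n(CO2) = (8/2) × 17.80 = 71.20 mol
V(CO2) = nRT/P = 71.20 × 0.08206 × 1049.15 / 8.88 = 690.3 L

690 L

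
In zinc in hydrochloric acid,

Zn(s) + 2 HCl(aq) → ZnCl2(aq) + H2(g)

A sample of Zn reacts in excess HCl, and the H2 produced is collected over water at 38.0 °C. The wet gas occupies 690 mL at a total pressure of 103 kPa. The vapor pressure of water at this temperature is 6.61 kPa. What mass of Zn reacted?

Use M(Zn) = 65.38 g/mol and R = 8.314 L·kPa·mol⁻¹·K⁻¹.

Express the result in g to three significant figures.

1.68 g

P(H2) = 103 − 6.61 = 96.39 kPa
n(H2) = PV/RT = (96.39 × 0.6900) / (8.314 × 311.15) = 0.02571 mol
n(Zn) = (1/1) × 0.02571 = 0.02571 mol
m(Zn) = 0.02571 × 65.38 = 1.681 g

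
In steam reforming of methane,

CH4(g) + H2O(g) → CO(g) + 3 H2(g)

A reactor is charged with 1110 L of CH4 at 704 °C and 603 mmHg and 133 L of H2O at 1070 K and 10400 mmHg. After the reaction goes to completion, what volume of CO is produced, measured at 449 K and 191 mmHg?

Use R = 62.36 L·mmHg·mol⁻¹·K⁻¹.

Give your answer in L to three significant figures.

n(CH4) = PV/RT = (603 × 1110) / (62.36 × 977.15) = 10.98 mol
n(H2O) = PV/RT = (10400 × 133) / (62.36 × 1070) = 20.73 mol
For 10.98 mol CH4, stoichiometry requires (1/1) × 10.98 = 10.98 mol H2O; 20.73 mol is available, so CH4 is limiting.
n(CO) = (1/1) × 10.98 = 10.98 mol
V(CO) = nRT/P = 10.98 × 62.36 × 449 / 191 = 1610 L

1610 L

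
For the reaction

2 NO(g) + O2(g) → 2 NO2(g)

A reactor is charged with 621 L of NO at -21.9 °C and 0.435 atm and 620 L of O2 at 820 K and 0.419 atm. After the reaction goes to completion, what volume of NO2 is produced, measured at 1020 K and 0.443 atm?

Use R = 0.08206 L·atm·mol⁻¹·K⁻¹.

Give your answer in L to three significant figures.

n(NO) = PV/RT = (0.435 × 621) / (0.08206 × 251.25) = 13.10 mol
n(O2) = PV/RT = (0.419 × 620) / (0.08206 × 820) = 3.861 mol
For 13.10 mol NO, stoichiometry requires (1/2) × 13.10 = 6.550 mol O2; 3.861 mol is available, so O2 is limiting.
n(NO2) = (2/1) × 3.861 = 7.722 mol
V(NO2) = nRT/P = 7.722 × 0.08206 × 1020 / 0.443 = 1459 L

1460 L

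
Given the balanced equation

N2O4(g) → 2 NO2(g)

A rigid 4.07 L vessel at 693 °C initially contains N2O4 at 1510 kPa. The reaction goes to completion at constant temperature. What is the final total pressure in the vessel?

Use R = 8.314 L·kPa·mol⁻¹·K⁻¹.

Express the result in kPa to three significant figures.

3020 kPa

Since T and V are fixed, P_final/P_initial = n_final/n_initial = 2/1.
P_final = (2/1) × 1510 = 3020 kPa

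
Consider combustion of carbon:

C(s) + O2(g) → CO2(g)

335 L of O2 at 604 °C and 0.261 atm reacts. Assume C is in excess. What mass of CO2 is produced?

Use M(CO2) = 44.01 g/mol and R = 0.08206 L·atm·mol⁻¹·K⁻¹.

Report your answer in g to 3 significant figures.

53.5 g

n(O2) = PV/RT = (0.261 × 335) / (0.08206 × 877.15) = 1.215 mol
n(CO2) = (1/1) × 1.215 = 1.215 mol
m(CO2) = 1.215 × 44.01 = 53.47 g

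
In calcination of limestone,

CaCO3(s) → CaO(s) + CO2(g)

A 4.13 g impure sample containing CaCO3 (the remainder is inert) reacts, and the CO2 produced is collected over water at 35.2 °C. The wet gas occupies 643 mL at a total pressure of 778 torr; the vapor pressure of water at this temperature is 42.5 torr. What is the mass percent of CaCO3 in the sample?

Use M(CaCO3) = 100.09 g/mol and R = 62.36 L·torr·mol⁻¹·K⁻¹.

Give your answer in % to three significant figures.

59.6 %

P(CO2) = 778 − 42.5 = 735.5 torr
n(CO2) = PV/RT = (735.5 × 0.6430) / (62.36 × 308.35) = 0.02459 mol
n(CaCO3) = (1/1) × 0.02459 = 0.02459 mol
m(CaCO3) = 0.02459 × 100.09 = 2.461 g
%CaCO3 = 2.461 / 4.13 × 100 = 59.59%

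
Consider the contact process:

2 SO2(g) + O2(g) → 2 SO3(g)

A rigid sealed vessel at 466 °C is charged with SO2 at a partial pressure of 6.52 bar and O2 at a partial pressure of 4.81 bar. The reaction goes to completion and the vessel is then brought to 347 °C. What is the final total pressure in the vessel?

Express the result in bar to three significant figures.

Because the vessel is rigid and T is held at 466 °C, work the stoichiometry in partial pressures (P_i = n_iRT/V).
P(O2) required for 6.52 bar of SO2 = (1/2) × 6.52 = 3.260 bar; available 4.81 bar, so SO2 is limiting.
P(O2) remaining = 4.81 − (1/2) × 6.52 = 1.550 bar
P(gaseous products) = (2)/2 × 6.52 = 6.520 bar
P_total at 466 °C = 1.550 + 6.520 = 8.070 bar
Scaling to 347 °C: P = 8.070 × 620.15/739.15 = 6.771 bar

6.77 bar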